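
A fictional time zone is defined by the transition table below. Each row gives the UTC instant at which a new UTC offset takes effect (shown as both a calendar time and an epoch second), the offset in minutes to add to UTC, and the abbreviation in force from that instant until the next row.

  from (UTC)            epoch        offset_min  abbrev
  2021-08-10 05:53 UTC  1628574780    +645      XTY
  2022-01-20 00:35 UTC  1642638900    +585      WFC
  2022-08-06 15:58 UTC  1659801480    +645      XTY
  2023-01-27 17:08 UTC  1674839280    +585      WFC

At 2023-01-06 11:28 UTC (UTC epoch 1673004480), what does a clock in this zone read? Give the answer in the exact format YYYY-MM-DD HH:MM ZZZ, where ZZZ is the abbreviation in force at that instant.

Query: 2023-01-06 11:28 UTC
Rule 3/4 (XTY, +10:45): 2022-08-06 15:58 UTC ≤ query < 2023-01-27 17:08 UTC
11·60 + 28 + 645 = 1333 min
1333 = 0·1440 + 1333; 1333 = 22·60 + 13 → 22:13, same day
→ 2023-01-06 22:13 XTY

2023-01-06 22:13 XTY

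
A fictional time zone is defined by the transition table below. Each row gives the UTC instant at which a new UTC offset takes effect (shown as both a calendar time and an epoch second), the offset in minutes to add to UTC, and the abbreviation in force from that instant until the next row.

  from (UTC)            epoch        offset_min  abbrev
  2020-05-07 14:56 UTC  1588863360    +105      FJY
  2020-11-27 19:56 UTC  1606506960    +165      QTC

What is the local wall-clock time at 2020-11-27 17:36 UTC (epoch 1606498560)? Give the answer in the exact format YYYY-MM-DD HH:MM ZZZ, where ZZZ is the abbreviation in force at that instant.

Query: 2020-11-27 17:36 UTC
Rule 1/2 (FJY, +01:45): 2020-05-07 14:56 UTC ≤ query < 2020-11-27 19:56 UTC
17·60 + 36 + 105 = 1161 min
1161 = 0·1440 + 1161; 1161 = 19·60 + 21 → 19:21, same day
→ 2020-11-27 19:21 FJY

2020-11-27 19:21 FJY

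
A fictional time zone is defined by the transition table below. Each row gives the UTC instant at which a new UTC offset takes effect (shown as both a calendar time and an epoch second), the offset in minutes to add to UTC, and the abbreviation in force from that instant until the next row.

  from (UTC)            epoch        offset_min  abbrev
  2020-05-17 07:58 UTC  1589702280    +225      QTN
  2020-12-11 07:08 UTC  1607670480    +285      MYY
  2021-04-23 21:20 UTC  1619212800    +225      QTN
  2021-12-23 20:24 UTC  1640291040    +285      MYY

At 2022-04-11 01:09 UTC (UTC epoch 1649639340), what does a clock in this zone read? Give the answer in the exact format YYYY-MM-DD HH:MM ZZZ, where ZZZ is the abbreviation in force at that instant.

2022-04-11 05:54 MYY

Query: 2022-04-11 01:09 UTC
Rule 4/4 (MYY, +04:45): 2021-12-23 20:24 UTC ≤ query < +∞
1·60 + 9 + 285 = 354 min
354 = 0·1440 + 354; 354 = 5·60 + 54 → 05:54, same day
→ 2022-04-11 05:54 MYY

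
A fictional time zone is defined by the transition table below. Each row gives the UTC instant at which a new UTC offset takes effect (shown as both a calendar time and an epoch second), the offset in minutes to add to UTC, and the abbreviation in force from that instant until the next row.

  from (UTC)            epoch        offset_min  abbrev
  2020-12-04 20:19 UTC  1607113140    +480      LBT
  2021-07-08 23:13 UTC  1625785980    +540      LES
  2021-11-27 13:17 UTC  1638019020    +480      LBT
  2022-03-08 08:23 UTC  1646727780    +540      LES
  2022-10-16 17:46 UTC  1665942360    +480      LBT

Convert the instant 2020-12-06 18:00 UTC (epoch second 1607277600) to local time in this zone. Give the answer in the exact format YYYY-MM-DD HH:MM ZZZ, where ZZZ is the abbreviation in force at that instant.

2020-12-07 02:00 LBT

Query: 2020-12-06 18:00 UTC
Rule 1/5 (LBT, +08:00): 2020-12-04 20:19 UTC ≤ query < 2021-07-08 23:13 UTC
18·60 + 0 + 480 = 1560 min
1560 = 1·1440 + 120; 120 = 2·60 + 0 → 02:00, 2020-12-06 + 1 day = 2020-12-07
→ 2020-12-07 02:00 LBT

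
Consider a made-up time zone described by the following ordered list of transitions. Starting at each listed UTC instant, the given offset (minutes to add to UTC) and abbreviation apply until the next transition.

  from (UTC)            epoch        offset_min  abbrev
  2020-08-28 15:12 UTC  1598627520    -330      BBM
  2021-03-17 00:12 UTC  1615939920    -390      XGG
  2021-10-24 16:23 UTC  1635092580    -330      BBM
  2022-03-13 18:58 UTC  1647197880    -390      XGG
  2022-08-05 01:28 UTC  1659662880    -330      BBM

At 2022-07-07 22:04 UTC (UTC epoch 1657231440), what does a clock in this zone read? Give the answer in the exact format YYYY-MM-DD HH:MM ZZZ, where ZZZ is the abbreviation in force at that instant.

2022-07-07 15:34 XGG

Query: 2022-07-07 22:04 UTC
Rule 4/5 (XGG, -06:30): 2022-03-13 18:58 UTC ≤ query < 2022-08-05 01:28 UTC
22·60 + 4 - 390 = 934 min
934 = 0·1440 + 934; 934 = 15·60 + 34 → 15:34, same day
→ 2022-07-07 15:34 XGG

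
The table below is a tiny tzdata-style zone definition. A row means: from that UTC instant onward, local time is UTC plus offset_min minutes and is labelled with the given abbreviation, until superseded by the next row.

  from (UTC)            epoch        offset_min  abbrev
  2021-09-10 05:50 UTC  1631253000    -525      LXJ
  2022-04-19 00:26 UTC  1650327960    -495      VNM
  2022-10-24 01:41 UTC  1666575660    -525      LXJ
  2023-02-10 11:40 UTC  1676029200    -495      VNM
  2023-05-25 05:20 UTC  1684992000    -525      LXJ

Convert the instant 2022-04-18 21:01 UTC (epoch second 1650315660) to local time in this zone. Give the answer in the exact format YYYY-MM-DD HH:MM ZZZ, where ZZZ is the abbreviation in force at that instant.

2022-04-18 12:16 LXJ

Query: 2022-04-18 21:01 UTC
Rule 1/5 (LXJ, -08:45): 2021-09-10 05:50 UTC ≤ query < 2022-04-19 00:26 UTC
21·60 + 1 - 525 = 736 min
736 = 0·1440 + 736; 736 = 12·60 + 16 → 12:16, same day
→ 2022-04-18 12:16 LXJ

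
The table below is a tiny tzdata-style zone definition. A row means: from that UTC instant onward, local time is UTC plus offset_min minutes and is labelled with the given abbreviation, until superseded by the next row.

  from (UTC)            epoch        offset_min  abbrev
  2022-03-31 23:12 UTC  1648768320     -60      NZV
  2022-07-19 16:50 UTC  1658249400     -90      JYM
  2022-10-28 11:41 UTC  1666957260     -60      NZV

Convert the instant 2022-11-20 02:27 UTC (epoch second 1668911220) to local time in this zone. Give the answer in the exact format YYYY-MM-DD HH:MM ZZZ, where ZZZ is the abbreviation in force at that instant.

2022-11-20 01:27 NZV

Query: 2022-11-20 02:27 UTC
Rule 3/3 (NZV, -01:00): 2022-10-28 11:41 UTC ≤ query < +∞
2·60 + 27 - 60 = 87 min
87 = 0·1440 + 87; 87 = 1·60 + 27 → 01:27, same day
→ 2022-11-20 01:27 NZV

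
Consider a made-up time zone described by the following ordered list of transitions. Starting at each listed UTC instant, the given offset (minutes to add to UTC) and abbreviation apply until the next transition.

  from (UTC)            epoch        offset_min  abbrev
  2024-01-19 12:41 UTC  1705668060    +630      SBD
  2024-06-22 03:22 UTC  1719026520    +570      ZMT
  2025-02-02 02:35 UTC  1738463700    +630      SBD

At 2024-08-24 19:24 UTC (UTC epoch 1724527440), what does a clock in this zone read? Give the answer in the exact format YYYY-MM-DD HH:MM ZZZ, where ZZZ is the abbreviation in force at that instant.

2024-08-25 04:54 ZMT

Query: 2024-08-24 19:24 UTC
Rule 2/3 (ZMT, +09:30): 2024-06-22 03:22 UTC ≤ query < 2025-02-02 02:35 UTC
19·60 + 24 + 570 = 1734 min
1734 = 1·1440 + 294; 294 = 4·60 + 54 → 04:54, 2024-08-24 + 1 day = 2024-08-25
→ 2024-08-25 04:54 ZMT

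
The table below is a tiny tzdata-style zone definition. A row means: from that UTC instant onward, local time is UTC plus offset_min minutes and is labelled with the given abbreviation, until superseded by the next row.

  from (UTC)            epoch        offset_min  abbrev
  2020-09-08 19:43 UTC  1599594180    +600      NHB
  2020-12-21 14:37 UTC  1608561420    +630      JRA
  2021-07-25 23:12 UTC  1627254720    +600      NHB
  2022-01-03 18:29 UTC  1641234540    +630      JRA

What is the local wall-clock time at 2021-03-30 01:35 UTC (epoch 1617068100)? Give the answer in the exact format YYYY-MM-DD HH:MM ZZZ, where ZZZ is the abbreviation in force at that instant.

2021-03-30 12:05 JRA

Query: 2021-03-30 01:35 UTC
Rule 2/4 (JRA, +10:30): 2020-12-21 14:37 UTC ≤ query < 2021-07-25 23:12 UTC
1·60 + 35 + 630 = 725 min
725 = 0·1440 + 725; 725 = 12·60 + 5 → 12:05, same day
→ 2021-03-30 12:05 JRA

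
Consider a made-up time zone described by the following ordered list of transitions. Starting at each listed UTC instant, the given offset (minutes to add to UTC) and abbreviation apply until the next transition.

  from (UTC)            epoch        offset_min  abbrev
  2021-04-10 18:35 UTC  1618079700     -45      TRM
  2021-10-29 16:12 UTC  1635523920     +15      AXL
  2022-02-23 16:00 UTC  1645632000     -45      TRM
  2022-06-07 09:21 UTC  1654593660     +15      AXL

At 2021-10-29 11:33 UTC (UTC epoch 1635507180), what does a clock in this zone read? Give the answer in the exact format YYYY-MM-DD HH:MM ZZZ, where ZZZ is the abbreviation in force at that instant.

2021-10-29 10:48 TRM

Query: 2021-10-29 11:33 UTC
Rule 1/4 (TRM, -00:45): 2021-04-10 18:35 UTC ≤ query < 2021-10-29 16:12 UTC
11·60 + 33 - 45 = 648 min
648 = 0·1440 + 648; 648 = 10·60 + 48 → 10:48, same day
→ 2021-10-29 10:48 TRM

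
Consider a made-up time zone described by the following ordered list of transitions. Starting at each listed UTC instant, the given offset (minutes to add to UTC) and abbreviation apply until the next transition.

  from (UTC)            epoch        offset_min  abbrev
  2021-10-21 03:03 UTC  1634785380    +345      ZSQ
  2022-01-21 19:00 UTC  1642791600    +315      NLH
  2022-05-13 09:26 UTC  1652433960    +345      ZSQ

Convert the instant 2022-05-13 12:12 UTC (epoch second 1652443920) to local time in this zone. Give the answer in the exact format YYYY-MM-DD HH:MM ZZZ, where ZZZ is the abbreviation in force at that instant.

Query: 2022-05-13 12:12 UTC
Rule 3/3 (ZSQ, +05:45): 2022-05-13 09:26 UTC ≤ query < +∞
12·60 + 12 + 345 = 1077 min
1077 = 0·1440 + 1077; 1077 = 17·60 + 57 → 17:57, same day
→ 2022-05-13 17:57 ZSQ

2022-05-13 17:57 ZSQ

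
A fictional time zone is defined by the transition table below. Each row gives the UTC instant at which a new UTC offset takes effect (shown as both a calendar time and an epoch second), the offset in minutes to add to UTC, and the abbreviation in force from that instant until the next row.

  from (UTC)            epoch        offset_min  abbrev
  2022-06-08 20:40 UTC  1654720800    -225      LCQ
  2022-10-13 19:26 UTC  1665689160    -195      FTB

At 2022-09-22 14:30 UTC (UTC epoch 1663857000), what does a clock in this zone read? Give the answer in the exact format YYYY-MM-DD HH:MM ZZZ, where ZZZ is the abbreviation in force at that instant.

Query: 2022-09-22 14:30 UTC
Rule 1/2 (LCQ, -03:45): 2022-06-08 20:40 UTC ≤ query < 2022-10-13 19:26 UTC
14·60 + 30 - 225 = 645 min
645 = 0·1440 + 645; 645 = 10·60 + 45 → 10:45, same day
→ 2022-09-22 10:45 LCQ

2022-09-22 10:45 LCQ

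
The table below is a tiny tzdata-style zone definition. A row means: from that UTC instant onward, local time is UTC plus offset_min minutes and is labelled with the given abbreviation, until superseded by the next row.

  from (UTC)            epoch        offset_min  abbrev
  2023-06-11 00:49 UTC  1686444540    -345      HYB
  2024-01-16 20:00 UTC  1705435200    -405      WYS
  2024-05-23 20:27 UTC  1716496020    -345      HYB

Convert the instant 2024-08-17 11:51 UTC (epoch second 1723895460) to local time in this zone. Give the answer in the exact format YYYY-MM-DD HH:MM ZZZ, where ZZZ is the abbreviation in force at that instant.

2024-08-17 06:06 HYB

Query: 2024-08-17 11:51 UTC
Rule 3/3 (HYB, -05:45): 2024-05-23 20:27 UTC ≤ query < +∞
11·60 + 51 - 345 = 366 min
366 = 0·1440 + 366; 366 = 6·60 + 6 → 06:06, same day
→ 2024-08-17 06:06 HYB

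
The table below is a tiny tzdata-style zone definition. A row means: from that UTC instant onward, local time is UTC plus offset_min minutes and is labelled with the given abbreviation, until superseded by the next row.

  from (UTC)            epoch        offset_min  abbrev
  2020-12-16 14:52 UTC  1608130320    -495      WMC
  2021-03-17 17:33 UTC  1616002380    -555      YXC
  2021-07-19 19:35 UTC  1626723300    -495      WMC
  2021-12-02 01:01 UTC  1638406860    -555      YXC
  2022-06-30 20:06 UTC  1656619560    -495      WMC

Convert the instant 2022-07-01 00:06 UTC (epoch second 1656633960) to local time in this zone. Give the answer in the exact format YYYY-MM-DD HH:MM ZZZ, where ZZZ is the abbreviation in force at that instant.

2022-06-30 15:51 WMC

Query: 2022-07-01 00:06 UTC
Rule 5/5 (WMC, -08:15): 2022-06-30 20:06 UTC ≤ query < +∞
0·60 + 6 - 495 = -489 min
-489 = -1·1440 + 951; 951 = 15·60 + 51 → 15:51, 2022-07-01 - 1 day = 2022-06-30
→ 2022-06-30 15:51 WMC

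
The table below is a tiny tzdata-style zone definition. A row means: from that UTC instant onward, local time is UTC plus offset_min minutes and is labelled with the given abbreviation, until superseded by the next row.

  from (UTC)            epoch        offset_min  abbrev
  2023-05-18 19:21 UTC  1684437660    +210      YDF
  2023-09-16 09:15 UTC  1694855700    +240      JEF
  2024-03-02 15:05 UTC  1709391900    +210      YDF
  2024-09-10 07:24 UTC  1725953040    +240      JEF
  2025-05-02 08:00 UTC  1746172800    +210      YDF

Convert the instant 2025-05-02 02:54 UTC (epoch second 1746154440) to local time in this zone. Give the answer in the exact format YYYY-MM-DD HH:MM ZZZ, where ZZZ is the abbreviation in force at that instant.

Query: 2025-05-02 02:54 UTC
Rule 4/5 (JEF, +04:00): 2024-09-10 07:24 UTC ≤ query < 2025-05-02 08:00 UTC
2·60 + 54 + 240 = 414 min
414 = 0·1440 + 414; 414 = 6·60 + 54 → 06:54, same day
→ 2025-05-02 06:54 JEF

2025-05-02 06:54 JEF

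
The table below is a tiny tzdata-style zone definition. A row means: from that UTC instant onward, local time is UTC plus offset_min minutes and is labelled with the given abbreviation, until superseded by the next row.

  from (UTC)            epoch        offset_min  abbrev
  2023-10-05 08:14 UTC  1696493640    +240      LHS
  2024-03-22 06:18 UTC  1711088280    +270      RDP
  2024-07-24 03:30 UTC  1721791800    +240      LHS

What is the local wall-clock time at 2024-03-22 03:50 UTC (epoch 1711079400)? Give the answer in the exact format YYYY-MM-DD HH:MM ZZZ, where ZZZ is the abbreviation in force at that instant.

2024-03-22 07:50 LHS

Query: 2024-03-22 03:50 UTC
Rule 1/3 (LHS, +04:00): 2023-10-05 08:14 UTC ≤ query < 2024-03-22 06:18 UTC
3·60 + 50 + 240 = 470 min
470 = 0·1440 + 470; 470 = 7·60 + 50 → 07:50, same day
→ 2024-03-22 07:50 LHS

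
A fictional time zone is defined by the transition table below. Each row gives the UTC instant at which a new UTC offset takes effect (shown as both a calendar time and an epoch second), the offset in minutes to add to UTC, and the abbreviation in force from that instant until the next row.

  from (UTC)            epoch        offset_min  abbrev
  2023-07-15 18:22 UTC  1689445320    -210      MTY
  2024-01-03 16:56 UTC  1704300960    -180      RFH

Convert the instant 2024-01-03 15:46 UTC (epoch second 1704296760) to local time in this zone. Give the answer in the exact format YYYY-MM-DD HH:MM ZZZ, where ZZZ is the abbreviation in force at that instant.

2024-01-03 12:16 MTY

Query: 2024-01-03 15:46 UTC
Rule 1/2 (MTY, -03:30): 2023-07-15 18:22 UTC ≤ query < 2024-01-03 16:56 UTC
15·60 + 46 - 210 = 736 min
736 = 0·1440 + 736; 736 = 12·60 + 16 → 12:16, same day
→ 2024-01-03 12:16 MTY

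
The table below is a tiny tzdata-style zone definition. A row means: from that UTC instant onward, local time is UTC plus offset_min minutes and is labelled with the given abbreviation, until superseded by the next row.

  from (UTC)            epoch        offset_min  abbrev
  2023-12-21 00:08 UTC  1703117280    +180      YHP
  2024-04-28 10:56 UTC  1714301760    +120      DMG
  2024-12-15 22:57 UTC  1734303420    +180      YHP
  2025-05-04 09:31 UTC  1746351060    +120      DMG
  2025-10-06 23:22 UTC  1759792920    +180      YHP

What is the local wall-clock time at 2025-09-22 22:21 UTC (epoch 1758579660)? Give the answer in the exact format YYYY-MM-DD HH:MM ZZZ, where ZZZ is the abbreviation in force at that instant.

2025-09-23 00:21 DMG

Query: 2025-09-22 22:21 UTC
Rule 4/5 (DMG, +02:00): 2025-05-04 09:31 UTC ≤ query < 2025-10-06 23:22 UTC
22·60 + 21 + 120 = 1461 min
1461 = 1·1440 + 21; 21 = 0·60 + 21 → 00:21, 2025-09-22 + 1 day = 2025-09-23
→ 2025-09-23 00:21 DMG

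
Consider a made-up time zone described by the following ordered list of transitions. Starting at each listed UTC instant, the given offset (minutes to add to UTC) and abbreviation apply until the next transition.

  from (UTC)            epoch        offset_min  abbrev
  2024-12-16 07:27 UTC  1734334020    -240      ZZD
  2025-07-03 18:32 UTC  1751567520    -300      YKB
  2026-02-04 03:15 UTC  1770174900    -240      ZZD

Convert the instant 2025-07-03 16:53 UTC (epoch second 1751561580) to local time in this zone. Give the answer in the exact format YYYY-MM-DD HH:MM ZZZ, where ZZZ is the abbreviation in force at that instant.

Query: 2025-07-03 16:53 UTC
Rule 1/3 (ZZD, -04:00): 2024-12-16 07:27 UTC ≤ query < 2025-07-03 18:32 UTC
16·60 + 53 - 240 = 773 min
773 = 0·1440 + 773; 773 = 12·60 + 53 → 12:53, same day
→ 2025-07-03 12:53 ZZD

2025-07-03 12:53 ZZD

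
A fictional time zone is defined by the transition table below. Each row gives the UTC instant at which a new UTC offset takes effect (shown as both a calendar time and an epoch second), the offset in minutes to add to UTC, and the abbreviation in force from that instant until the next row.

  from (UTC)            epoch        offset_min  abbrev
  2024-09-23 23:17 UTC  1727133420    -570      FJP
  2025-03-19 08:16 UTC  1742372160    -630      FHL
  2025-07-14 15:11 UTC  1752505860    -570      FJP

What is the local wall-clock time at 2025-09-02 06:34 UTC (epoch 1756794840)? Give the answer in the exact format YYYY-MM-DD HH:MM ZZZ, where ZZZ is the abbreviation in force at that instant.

2025-09-01 21:04 FJP

Query: 2025-09-02 06:34 UTC
Rule 3/3 (FJP, -09:30): 2025-07-14 15:11 UTC ≤ query < +∞
6·60 + 34 - 570 = -176 min
-176 = -1·1440 + 1264; 1264 = 21·60 + 4 → 21:04, 2025-09-02 - 1 day = 2025-09-01
→ 2025-09-01 21:04 FJP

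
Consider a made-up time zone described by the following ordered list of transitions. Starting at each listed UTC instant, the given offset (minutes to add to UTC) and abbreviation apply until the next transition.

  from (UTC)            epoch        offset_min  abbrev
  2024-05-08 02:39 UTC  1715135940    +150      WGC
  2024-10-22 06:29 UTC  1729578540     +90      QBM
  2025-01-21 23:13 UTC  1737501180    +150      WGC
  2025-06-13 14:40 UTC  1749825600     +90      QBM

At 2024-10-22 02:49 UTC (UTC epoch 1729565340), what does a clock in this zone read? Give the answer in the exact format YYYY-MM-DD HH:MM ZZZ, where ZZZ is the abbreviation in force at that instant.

Query: 2024-10-22 02:49 UTC
Rule 1/4 (WGC, +02:30): 2024-05-08 02:39 UTC ≤ query < 2024-10-22 06:29 UTC
2·60 + 49 + 150 = 319 min
319 = 0·1440 + 319; 319 = 5·60 + 19 → 05:19, same day
→ 2024-10-22 05:19 WGC

2024-10-22 05:19 WGC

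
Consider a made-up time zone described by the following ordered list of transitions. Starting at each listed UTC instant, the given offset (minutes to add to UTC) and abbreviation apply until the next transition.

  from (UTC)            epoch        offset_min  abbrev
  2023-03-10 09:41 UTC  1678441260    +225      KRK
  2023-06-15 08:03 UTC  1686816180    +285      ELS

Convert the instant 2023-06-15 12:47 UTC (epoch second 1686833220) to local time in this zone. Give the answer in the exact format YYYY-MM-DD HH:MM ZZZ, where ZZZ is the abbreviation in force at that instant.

Query: 2023-06-15 12:47 UTC
Rule 2/2 (ELS, +04:45): 2023-06-15 08:03 UTC ≤ query < +∞
12·60 + 47 + 285 = 1052 min
1052 = 0·1440 + 1052; 1052 = 17·60 + 32 → 17:32, same day
→ 2023-06-15 17:32 ELS

2023-06-15 17:32 ELS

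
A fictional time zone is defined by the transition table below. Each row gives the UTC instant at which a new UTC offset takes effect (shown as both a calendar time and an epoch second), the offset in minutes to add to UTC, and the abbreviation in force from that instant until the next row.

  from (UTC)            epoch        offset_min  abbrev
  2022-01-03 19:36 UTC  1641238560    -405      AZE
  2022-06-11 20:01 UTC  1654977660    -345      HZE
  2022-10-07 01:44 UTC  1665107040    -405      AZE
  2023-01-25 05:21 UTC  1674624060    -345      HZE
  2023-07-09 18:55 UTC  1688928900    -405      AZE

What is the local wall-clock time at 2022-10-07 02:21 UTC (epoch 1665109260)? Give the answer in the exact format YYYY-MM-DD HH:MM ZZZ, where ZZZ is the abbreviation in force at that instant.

Query: 2022-10-07 02:21 UTC
Rule 3/5 (AZE, -06:45): 2022-10-07 01:44 UTC ≤ query < 2023-01-25 05:21 UTC
2·60 + 21 - 405 = -264 min
-264 = -1·1440 + 1176; 1176 = 19·60 + 36 → 19:36, 2022-10-07 - 1 day = 2022-10-06
→ 2022-10-06 19:36 AZE

2022-10-06 19:36 AZE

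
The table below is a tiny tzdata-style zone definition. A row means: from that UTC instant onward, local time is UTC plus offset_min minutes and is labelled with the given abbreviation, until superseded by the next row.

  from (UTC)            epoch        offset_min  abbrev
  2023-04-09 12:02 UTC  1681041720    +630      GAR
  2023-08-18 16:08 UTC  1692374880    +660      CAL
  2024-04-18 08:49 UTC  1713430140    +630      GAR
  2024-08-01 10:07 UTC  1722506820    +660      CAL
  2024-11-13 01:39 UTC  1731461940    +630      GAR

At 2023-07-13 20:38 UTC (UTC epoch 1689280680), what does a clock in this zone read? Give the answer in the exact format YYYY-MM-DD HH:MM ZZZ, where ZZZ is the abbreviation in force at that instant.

2023-07-14 07:08 GAR

Query: 2023-07-13 20:38 UTC
Rule 1/5 (GAR, +10:30): 2023-04-09 12:02 UTC ≤ query < 2023-08-18 16:08 UTC
20·60 + 38 + 630 = 1868 min
1868 = 1·1440 + 428; 428 = 7·60 + 8 → 07:08, 2023-07-13 + 1 day = 2023-07-14
→ 2023-07-14 07:08 GAR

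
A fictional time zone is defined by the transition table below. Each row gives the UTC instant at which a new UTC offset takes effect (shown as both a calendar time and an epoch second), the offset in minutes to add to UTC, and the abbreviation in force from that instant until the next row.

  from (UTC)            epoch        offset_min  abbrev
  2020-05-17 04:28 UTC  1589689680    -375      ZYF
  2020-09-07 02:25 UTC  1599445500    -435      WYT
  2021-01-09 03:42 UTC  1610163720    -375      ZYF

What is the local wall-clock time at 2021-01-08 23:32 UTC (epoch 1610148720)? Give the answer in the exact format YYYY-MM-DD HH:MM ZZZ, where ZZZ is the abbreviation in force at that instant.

Query: 2021-01-08 23:32 UTC
Rule 2/3 (WYT, -07:15): 2020-09-07 02:25 UTC ≤ query < 2021-01-09 03:42 UTC
23·60 + 32 - 435 = 977 min
977 = 0·1440 + 977; 977 = 16·60 + 17 → 16:17, same day
→ 2021-01-08 16:17 WYT

2021-01-08 16:17 WYT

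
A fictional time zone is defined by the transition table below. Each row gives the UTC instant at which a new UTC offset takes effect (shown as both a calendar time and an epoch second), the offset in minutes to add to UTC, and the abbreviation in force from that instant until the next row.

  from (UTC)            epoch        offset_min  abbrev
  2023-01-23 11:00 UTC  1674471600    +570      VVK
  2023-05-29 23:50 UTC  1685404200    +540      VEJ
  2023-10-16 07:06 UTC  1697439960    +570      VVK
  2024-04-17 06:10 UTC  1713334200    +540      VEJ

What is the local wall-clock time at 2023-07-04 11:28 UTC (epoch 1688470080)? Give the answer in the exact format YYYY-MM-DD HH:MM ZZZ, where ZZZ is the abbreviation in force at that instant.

2023-07-04 20:28 VEJ

Query: 2023-07-04 11:28 UTC
Rule 2/4 (VEJ, +09:00): 2023-05-29 23:50 UTC ≤ query < 2023-10-16 07:06 UTC
11·60 + 28 + 540 = 1228 min
1228 = 0·1440 + 1228; 1228 = 20·60 + 28 → 20:28, same day
→ 2023-07-04 20:28 VEJ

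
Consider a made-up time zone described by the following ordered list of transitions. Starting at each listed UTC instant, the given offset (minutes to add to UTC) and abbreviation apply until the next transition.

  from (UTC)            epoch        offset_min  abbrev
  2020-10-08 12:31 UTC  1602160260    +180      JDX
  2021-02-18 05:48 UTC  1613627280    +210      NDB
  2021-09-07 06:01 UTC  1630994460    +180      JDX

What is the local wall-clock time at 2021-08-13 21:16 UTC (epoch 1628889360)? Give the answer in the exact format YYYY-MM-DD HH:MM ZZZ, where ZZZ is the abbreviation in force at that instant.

2021-08-14 00:46 NDB

Query: 2021-08-13 21:16 UTC
Rule 2/3 (NDB, +03:30): 2021-02-18 05:48 UTC ≤ query < 2021-09-07 06:01 UTC
21·60 + 16 + 210 = 1486 min
1486 = 1·1440 + 46; 46 = 0·60 + 46 → 00:46, 2021-08-13 + 1 day = 2021-08-14
→ 2021-08-14 00:46 NDB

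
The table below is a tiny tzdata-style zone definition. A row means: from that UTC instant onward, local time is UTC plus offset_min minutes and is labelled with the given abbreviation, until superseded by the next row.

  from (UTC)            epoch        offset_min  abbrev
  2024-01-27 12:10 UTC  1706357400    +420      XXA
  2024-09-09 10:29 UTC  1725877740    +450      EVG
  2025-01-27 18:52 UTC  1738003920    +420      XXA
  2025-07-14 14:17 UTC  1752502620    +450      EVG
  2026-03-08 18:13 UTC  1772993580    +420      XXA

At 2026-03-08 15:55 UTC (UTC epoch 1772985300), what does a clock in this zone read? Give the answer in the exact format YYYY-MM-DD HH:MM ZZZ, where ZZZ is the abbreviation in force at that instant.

Query: 2026-03-08 15:55 UTC
Rule 4/5 (EVG, +07:30): 2025-07-14 14:17 UTC ≤ query < 2026-03-08 18:13 UTC
15·60 + 55 + 450 = 1405 min
1405 = 0·1440 + 1405; 1405 = 23·60 + 25 → 23:25, same day
→ 2026-03-08 23:25 EVG

2026-03-08 23:25 EVG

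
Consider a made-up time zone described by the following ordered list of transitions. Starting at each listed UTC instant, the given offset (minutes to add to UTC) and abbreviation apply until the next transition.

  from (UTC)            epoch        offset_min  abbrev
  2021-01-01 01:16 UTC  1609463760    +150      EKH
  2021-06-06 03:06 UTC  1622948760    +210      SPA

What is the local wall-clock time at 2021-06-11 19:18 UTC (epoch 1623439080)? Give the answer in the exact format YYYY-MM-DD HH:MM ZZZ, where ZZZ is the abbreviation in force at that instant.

Query: 2021-06-11 19:18 UTC
Rule 2/2 (SPA, +03:30): 2021-06-06 03:06 UTC ≤ query < +∞
19·60 + 18 + 210 = 1368 min
1368 = 0·1440 + 1368; 1368 = 22·60 + 48 → 22:48, same day
→ 2021-06-11 22:48 SPA

2021-06-11 22:48 SPA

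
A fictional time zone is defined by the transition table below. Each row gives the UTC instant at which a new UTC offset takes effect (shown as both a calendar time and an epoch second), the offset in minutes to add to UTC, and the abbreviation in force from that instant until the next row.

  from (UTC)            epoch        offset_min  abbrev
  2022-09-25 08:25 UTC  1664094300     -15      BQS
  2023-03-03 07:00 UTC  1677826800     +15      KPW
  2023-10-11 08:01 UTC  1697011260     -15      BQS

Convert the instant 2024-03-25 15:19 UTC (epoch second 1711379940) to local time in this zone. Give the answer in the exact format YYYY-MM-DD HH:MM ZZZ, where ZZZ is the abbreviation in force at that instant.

Query: 2024-03-25 15:19 UTC
Rule 3/3 (BQS, -00:15): 2023-10-11 08:01 UTC ≤ query < +∞
15·60 + 19 - 15 = 904 min
904 = 0·1440 + 904; 904 = 15·60 + 4 → 15:04, same day
→ 2024-03-25 15:04 BQS

2024-03-25 15:04 BQS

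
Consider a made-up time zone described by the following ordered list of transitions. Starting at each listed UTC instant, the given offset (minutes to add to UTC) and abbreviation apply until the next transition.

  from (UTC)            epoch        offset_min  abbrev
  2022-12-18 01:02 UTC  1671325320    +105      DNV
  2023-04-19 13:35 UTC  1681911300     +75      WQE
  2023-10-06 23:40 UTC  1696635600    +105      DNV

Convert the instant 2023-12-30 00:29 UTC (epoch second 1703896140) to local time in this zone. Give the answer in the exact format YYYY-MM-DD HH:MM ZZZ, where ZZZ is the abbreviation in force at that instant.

Query: 2023-12-30 00:29 UTC
Rule 3/3 (DNV, +01:45): 2023-10-06 23:40 UTC ≤ query < +∞
0·60 + 29 + 105 = 134 min
134 = 0·1440 + 134; 134 = 2·60 + 14 → 02:14, same day
→ 2023-12-30 02:14 DNV

2023-12-30 02:14 DNV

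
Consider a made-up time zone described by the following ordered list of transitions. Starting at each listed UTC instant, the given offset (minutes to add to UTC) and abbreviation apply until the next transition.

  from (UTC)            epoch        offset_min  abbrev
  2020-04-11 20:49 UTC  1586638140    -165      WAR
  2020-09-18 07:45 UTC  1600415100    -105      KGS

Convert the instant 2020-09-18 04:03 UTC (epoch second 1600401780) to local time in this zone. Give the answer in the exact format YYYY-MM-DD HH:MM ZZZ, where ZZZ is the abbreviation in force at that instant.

2020-09-18 01:18 WAR

Query: 2020-09-18 04:03 UTC
Rule 1/2 (WAR, -02:45): 2020-04-11 20:49 UTC ≤ query < 2020-09-18 07:45 UTC
4·60 + 3 - 165 = 78 min
78 = 0·1440 + 78; 78 = 1·60 + 18 → 01:18, same day
→ 2020-09-18 01:18 WAR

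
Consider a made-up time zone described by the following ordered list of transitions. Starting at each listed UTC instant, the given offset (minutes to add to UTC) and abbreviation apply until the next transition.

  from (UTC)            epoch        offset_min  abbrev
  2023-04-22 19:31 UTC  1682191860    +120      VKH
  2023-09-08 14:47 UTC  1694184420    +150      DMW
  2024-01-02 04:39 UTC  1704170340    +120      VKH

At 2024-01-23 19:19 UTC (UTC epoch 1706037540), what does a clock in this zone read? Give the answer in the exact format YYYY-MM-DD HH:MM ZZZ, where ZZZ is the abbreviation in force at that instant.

2024-01-23 21:19 VKH

Query: 2024-01-23 19:19 UTC
Rule 3/3 (VKH, +02:00): 2024-01-02 04:39 UTC ≤ query < +∞
19·60 + 19 + 120 = 1279 min
1279 = 0·1440 + 1279; 1279 = 21·60 + 19 → 21:19, same day
→ 2024-01-23 21:19 VKH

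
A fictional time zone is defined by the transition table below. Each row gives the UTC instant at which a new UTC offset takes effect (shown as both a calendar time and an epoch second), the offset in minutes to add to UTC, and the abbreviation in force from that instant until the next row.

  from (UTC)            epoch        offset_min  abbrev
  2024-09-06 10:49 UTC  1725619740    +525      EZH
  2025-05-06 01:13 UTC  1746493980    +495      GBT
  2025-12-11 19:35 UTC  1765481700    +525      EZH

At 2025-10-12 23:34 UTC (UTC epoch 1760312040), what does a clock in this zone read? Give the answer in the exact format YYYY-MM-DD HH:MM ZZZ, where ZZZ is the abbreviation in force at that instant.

2025-10-13 07:49 GBT

Query: 2025-10-12 23:34 UTC
Rule 2/3 (GBT, +08:15): 2025-05-06 01:13 UTC ≤ query < 2025-12-11 19:35 UTC
23·60 + 34 + 495 = 1909 min
1909 = 1·1440 + 469; 469 = 7·60 + 49 → 07:49, 2025-10-12 + 1 day = 2025-10-13
→ 2025-10-13 07:49 GBT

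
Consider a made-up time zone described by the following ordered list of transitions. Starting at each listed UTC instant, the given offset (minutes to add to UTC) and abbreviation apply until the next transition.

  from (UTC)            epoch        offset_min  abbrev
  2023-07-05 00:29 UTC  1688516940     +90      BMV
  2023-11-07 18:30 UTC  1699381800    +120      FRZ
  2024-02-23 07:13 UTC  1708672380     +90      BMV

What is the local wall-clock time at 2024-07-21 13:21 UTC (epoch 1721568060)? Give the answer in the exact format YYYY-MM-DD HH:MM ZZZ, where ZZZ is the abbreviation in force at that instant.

2024-07-21 14:51 BMV

Query: 2024-07-21 13:21 UTC
Rule 3/3 (BMV, +01:30): 2024-02-23 07:13 UTC ≤ query < +∞
13·60 + 21 + 90 = 891 min
891 = 0·1440 + 891; 891 = 14·60 + 51 → 14:51, same day
→ 2024-07-21 14:51 BMV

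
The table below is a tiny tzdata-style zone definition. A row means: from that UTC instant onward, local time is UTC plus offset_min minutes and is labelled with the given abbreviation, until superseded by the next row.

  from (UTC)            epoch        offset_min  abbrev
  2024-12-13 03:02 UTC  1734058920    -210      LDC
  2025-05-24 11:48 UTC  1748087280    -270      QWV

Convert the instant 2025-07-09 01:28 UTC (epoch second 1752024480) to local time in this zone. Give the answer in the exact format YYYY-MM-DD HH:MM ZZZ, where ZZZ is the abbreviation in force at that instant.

2025-07-08 20:58 QWV

Query: 2025-07-09 01:28 UTC
Rule 2/2 (QWV, -04:30): 2025-05-24 11:48 UTC ≤ query < +∞
1·60 + 28 - 270 = -182 min
-182 = -1·1440 + 1258; 1258 = 20·60 + 58 → 20:58, 2025-07-09 - 1 day = 2025-07-08
→ 2025-07-08 20:58 QWV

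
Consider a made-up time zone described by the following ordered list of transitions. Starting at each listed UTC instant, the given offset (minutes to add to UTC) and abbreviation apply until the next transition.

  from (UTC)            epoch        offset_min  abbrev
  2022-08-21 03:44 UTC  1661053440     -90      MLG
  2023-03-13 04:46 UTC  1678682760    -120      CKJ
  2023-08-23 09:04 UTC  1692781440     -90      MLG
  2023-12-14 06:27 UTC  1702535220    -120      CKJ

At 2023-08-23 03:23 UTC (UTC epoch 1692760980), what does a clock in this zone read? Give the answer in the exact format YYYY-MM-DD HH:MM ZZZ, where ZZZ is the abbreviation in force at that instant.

Query: 2023-08-23 03:23 UTC
Rule 2/4 (CKJ, -02:00): 2023-03-13 04:46 UTC ≤ query < 2023-08-23 09:04 UTC
3·60 + 23 - 120 = 83 min
83 = 0·1440 + 83; 83 = 1·60 + 23 → 01:23, same day
→ 2023-08-23 01:23 CKJ

2023-08-23 01:23 CKJ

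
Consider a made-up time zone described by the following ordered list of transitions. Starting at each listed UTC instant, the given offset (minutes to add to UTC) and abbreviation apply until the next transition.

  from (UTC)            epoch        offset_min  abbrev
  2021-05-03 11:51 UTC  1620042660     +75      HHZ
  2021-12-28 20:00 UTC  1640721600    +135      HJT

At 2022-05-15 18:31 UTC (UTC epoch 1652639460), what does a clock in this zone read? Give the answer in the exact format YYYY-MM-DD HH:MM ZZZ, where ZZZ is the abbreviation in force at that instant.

2022-05-15 20:46 HJT

Query: 2022-05-15 18:31 UTC
Rule 2/2 (HJT, +02:15): 2021-12-28 20:00 UTC ≤ query < +∞
18·60 + 31 + 135 = 1246 min
1246 = 0·1440 + 1246; 1246 = 20·60 + 46 → 20:46, same day
→ 2022-05-15 20:46 HJT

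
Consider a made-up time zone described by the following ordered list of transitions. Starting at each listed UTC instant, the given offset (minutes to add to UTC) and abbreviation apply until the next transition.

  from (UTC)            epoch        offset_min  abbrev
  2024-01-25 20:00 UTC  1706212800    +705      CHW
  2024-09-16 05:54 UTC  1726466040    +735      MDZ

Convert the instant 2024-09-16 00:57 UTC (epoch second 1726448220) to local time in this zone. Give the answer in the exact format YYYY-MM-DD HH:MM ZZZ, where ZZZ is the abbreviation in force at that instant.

Query: 2024-09-16 00:57 UTC
Rule 1/2 (CHW, +11:45): 2024-01-25 20:00 UTC ≤ query < 2024-09-16 05:54 UTC
0·60 + 57 + 705 = 762 min
762 = 0·1440 + 762; 762 = 12·60 + 42 → 12:42, same day
→ 2024-09-16 12:42 CHW

2024-09-16 12:42 CHW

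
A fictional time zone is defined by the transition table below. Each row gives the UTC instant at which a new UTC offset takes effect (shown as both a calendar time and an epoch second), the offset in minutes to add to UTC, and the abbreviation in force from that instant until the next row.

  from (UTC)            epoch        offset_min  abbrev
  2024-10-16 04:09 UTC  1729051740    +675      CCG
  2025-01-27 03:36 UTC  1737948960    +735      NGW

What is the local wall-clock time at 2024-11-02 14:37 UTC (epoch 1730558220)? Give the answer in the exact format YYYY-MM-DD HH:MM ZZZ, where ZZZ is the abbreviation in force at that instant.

Query: 2024-11-02 14:37 UTC
Rule 1/2 (CCG, +11:15): 2024-10-16 04:09 UTC ≤ query < 2025-01-27 03:36 UTC
14·60 + 37 + 675 = 1552 min
1552 = 1·1440 + 112; 112 = 1·60 + 52 → 01:52, 2024-11-02 + 1 day = 2024-11-03
→ 2024-11-03 01:52 CCG

2024-11-03 01:52 CCG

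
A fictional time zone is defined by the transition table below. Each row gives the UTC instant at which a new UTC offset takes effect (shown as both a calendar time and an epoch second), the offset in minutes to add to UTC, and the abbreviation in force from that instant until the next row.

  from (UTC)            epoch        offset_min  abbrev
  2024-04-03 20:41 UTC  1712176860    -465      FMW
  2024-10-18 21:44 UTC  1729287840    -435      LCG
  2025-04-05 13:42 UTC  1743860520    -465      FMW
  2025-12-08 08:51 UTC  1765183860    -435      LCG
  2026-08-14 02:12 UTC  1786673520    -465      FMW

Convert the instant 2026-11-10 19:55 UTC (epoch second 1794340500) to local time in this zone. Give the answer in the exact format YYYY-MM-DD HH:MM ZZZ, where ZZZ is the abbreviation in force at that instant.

Query: 2026-11-10 19:55 UTC
Rule 5/5 (FMW, -07:45): 2026-08-14 02:12 UTC ≤ query < +∞
19·60 + 55 - 465 = 730 min
730 = 0·1440 + 730; 730 = 12·60 + 10 → 12:10, same day
→ 2026-11-10 12:10 FMW

2026-11-10 12:10 FMW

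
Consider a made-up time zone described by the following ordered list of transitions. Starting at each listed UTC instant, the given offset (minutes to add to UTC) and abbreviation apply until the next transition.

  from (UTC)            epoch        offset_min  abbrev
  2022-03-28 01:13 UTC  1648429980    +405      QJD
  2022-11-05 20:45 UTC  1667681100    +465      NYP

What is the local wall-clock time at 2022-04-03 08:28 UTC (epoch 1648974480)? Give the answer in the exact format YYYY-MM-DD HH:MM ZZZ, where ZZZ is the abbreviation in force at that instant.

2022-04-03 15:13 QJD

Query: 2022-04-03 08:28 UTC
Rule 1/2 (QJD, +06:45): 2022-03-28 01:13 UTC ≤ query < 2022-11-05 20:45 UTC
8·60 + 28 + 405 = 913 min
913 = 0·1440 + 913; 913 = 15·60 + 13 → 15:13, same day
→ 2022-04-03 15:13 QJD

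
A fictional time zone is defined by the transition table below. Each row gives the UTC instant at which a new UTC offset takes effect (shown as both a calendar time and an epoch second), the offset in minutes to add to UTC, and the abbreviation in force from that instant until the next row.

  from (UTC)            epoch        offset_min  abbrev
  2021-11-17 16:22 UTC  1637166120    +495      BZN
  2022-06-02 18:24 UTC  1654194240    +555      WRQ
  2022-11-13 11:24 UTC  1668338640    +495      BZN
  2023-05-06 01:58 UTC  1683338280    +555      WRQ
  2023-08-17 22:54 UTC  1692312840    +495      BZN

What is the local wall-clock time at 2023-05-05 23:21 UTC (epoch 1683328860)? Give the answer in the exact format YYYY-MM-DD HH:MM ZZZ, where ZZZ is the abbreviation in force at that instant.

Query: 2023-05-05 23:21 UTC
Rule 3/5 (BZN, +08:15): 2022-11-13 11:24 UTC ≤ query < 2023-05-06 01:58 UTC
23·60 + 21 + 495 = 1896 min
1896 = 1·1440 + 456; 456 = 7·60 + 36 → 07:36, 2023-05-05 + 1 day = 2023-05-06
→ 2023-05-06 07:36 BZN

2023-05-06 07:36 BZN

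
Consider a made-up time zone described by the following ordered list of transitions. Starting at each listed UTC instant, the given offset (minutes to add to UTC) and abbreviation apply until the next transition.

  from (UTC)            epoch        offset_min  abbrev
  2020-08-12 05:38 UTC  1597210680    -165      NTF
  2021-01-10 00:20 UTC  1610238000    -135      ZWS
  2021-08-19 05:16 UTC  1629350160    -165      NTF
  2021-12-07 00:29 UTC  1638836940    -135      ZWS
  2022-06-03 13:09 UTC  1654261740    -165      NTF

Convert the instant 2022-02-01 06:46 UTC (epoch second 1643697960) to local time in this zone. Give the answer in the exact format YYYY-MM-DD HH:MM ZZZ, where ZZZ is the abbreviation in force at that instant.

Query: 2022-02-01 06:46 UTC
Rule 4/5 (ZWS, -02:15): 2021-12-07 00:29 UTC ≤ query < 2022-06-03 13:09 UTC
6·60 + 46 - 135 = 271 min
271 = 0·1440 + 271; 271 = 4·60 + 31 → 04:31, same day
→ 2022-02-01 04:31 ZWS

2022-02-01 04:31 ZWS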